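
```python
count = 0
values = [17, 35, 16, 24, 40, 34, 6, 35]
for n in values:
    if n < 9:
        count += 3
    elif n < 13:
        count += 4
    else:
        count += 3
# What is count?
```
Trace:
  count=0
  count=3, n=17
  count=6, n=35
  count=9, n=16
  count=12, n=24
  count=15, n=40
  count=18, n=34
  count=21, n=6
  count=24, n=35

Final answer: 24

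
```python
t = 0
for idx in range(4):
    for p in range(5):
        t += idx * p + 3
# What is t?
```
Trace:
  t=0
  t=3, idx=0, p=0
  t=6, idx=0, p=1
  t=9, idx=0, p=2
  t=12, idx=0, p=3
  t=15, idx=0, p=4
  t=18, idx=1, p=0
  t=22, idx=1, p=1
  t=27, idx=1, p=2
  t=33, idx=1, p=3
  t=40, idx=1, p=4
  t=43, idx=2, p=0
  t=48, idx=2, p=1
  t=55, idx=2, p=2
  t=64, idx=2, p=3
  t=75, idx=2, p=4
  t=78, idx=3, p=0
  t=84, idx=3, p=1
  t=93, idx=3, p=2
  t=105, idx=3, p=3
  t=120, idx=3, p=4

Final answer: 120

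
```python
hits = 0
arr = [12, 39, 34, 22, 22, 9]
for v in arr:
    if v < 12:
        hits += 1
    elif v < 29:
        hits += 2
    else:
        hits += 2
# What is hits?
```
Trace:
  hits=0
  hits=2, v=12
  hits=4, v=39
  hits=6, v=34
  hits=8, v=22
  hits=10, v=22
  hits=11, v=9

Final answer: 11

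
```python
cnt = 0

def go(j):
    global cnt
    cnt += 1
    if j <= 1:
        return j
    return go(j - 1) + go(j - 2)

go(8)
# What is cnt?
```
Call trace (a repeated sub-call is expanded the first time; later identical calls just restate its return value):
go(j=8)
  go(j=7)
    go(j=6)
      go(j=5)
        go(j=4)
          go(j=3)
            go(j=2)
              go(j=1)
              -> return 1
              go(j=0)
              -> return 0
            -> return 1
            go(j=1)
            -> return 1
          -> return 2
          go(j=2) -> return 1  (same call as traced above)
        -> return 3
        go(j=3) -> return 2  (same call as traced above)
      -> return 5
      go(j=4) -> return 3  (same call as traced above)
    -> return 8
    go(j=5) -> return 5  (same call as traced above)
  -> return 13
  go(j=6) -> return 8  (same call as traced above)
-> return 21

cnt is incremented once per call, so count the calls in each subtree. Let C(j) = number of calls made by go(j).
C(0) = C(1) = 1 (base case, no recursion); C(j) = 1 + C(j - 1) + C(j - 2) otherwise.
C(2) = 1 + C(1) + C(0) = 1 + 1 + 1 = 3
C(3) = 1 + C(2) + C(1) = 1 + 3 + 1 = 5
C(4) = 1 + C(3) + C(2) = 1 + 5 + 3 = 9
C(5) = 1 + C(4) + C(3) = 1 + 9 + 5 = 15
C(6) = 1 + C(5) + C(4) = 1 + 15 + 9 = 25
C(7) = 1 + C(6) + C(5) = 1 + 25 + 15 = 41
C(8) = 1 + C(7) + C(6) = 1 + 41 + 25 = 67
cnt = C(8) = 67

Final answer: 67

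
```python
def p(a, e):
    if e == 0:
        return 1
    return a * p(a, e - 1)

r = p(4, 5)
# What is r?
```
Call trace:
p(a=4, e=5)
  p(a=4, e=4)
    p(a=4, e=3)
      p(a=4, e=2)
        p(a=4, e=1)
          p(a=4, e=0)
          -> return 1
        -> return 4
      -> return 16
    -> return 64
  -> return 256
-> return 1024

Final answer: 1024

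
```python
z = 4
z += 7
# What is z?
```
Trace:
  z=4
  z=11

Final answer: 11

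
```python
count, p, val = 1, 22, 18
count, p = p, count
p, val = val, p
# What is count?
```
Trace:
  count=1, p=22, val=18
  count=22, p=1, val=18
  count=22, p=18, val=1

Final answer: 22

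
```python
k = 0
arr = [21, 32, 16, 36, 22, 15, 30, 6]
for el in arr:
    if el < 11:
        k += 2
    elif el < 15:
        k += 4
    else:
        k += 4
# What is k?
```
Trace:
  k=0
  k=4, el=21
  k=8, el=32
  k=12, el=16
  k=16, el=36
  k=20, el=22
  k=24, el=15
  k=28, el=30
  k=30, el=6

Final answer: 30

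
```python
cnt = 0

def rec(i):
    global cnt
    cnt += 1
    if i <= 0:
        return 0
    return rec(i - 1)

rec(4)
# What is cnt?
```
Call trace:
rec(i=4)
  rec(i=3)
    rec(i=2)
      rec(i=1)
        rec(i=0)
        -> return 0
      -> return 0
    -> return 0
  -> return 0
-> return 0

cnt is incremented once per call. rec is entered once for each i = 4, 3, 2, 1, 0 (the i <= 0 call returns without recursing), i.e. 4 + 1 calls.
cnt = 5

Final answer: 5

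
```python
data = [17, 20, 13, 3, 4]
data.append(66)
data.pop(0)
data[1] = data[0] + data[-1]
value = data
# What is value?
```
Trace:
  data=[17, 20, 13, 3, 4]
  data=[17, 20, 13, 3, 4, 66]
  data=[20, 13, 3, 4, 66]
  data=[20, 86, 3, 4, 66]
  data=[20, 86, 3, 4, 66], value=[20, 86, 3, 4, 66]

Final answer: [20, 86, 3, 4, 66]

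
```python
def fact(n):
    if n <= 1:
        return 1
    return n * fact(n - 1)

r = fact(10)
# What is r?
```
Call trace:
fact(n=10)
  fact(n=9)
    fact(n=8)
      fact(n=7)
        fact(n=6)
          fact(n=5)
            fact(n=4)
              fact(n=3)
                fact(n=2)
                  fact(n=1)
                  -> return 1
                -> return 2
              -> return 6
            -> return 24
          -> return 120
        -> return 720
      -> return 5040
    -> return 40320
  -> return 362880
-> return 3628800

Final answer: 3628800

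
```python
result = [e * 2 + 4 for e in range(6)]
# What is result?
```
Trace:
  e=0
  e=1
  e=2
  e=3
  e=4
  e=5
  result=[4, 6, 8, 10, 12, 14]

Final answer: [4, 6, 8, 10, 12, 14]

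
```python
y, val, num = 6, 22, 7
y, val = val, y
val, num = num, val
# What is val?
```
Trace:
  y=6, val=22, num=7
  y=22, val=6, num=7
  y=22, val=7, num=6

Final answer: 7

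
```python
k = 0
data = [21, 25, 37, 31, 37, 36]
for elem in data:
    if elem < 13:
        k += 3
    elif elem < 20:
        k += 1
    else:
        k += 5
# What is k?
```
Trace:
  k=0
  k=5, elem=21
  k=10, elem=25
  k=15, elem=37
  k=20, elem=31
  k=25, elem=37
  k=30, elem=36

Final answer: 30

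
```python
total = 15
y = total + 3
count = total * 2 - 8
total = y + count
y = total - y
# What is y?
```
Trace:
  total=15
  total=15, y=18
  total=15, y=18, count=22
  total=40, y=18, count=22
  total=40, y=22, count=22

Final answer: 22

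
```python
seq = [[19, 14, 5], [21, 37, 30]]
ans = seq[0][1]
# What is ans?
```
Trace:
  seq=[[19, 14, 5], [21, 37, 30]]
  seq=[[19, 14, 5], [21, 37, 30]], ans=14

Final answer: 14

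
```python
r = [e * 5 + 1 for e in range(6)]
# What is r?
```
Trace:
  e=0
  e=1
  e=2
  e=3
  e=4
  e=5
  r=[1, 6, 11, 16, 21, 26]

Final answer: [1, 6, 11, 16, 21, 26]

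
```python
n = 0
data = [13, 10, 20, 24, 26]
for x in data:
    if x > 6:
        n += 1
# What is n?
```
Trace:
  n=0
  n=1, x=13
  n=2, x=10
  n=3, x=20
  n=4, x=24
  n=5, x=26

Final answer: 5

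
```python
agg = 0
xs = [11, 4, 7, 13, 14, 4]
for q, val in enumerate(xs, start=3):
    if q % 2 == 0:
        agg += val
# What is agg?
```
Trace:
  agg=0
  agg=0, q=3, val=11
  agg=4, q=4, val=4
  agg=4, q=5, val=7
  agg=17, q=6, val=13
  agg=17, q=7, val=14
  agg=21, q=8, val=4

Final answer: 21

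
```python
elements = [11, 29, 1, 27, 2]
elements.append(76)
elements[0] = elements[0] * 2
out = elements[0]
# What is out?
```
Trace:
  elements=[11, 29, 1, 27, 2]
  elements=[11, 29, 1, 27, 2, 76]
  elements=[22, 29, 1, 27, 2, 76]
  elements=[22, 29, 1, 27, 2, 76], out=22

Final answer: 22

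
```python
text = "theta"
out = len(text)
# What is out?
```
Trace:
  text='theta'
  text='theta', out=5

Final answer: 5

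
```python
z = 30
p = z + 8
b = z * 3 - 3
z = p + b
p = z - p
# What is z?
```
Trace:
  z=30
  z=30, p=38
  z=30, p=38, b=87
  z=125, p=38, b=87
  z=125, p=87, b=87

Final answer: 125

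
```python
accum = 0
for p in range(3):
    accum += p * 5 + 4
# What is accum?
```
Trace:
  accum=0
  accum=4, p=0
  accum=13, p=1
  accum=27, p=2

Final answer: 27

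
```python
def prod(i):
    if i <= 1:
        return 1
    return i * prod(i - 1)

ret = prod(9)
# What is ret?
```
Call trace:
prod(i=9)
  prod(i=8)
    prod(i=7)
      prod(i=6)
        prod(i=5)
          prod(i=4)
            prod(i=3)
              prod(i=2)
                prod(i=1)
                -> return 1
              -> return 2
            -> return 6
          -> return 24
        -> return 120
      -> return 720
    -> return 5040
  -> return 40320
-> return 362880

Final answer: 362880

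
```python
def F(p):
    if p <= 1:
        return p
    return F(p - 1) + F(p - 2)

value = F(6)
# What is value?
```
Call trace (a repeated sub-call is expanded the first time; later identical calls just restate its return value):
F(p=6)
  F(p=5)
    F(p=4)
      F(p=3)
        F(p=2)
          F(p=1)
          -> return 1
          F(p=0)
          -> return 0
        -> return 1
        F(p=1)
        -> return 1
      -> return 2
      F(p=2) -> return 1  (same call as traced above)
    -> return 3
    F(p=3) -> return 2  (same call as traced above)
  -> return 5
  F(p=4) -> return 3  (same call as traced above)
-> return 8

Final answer: 8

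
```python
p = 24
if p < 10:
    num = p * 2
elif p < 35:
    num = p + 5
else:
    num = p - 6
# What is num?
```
Trace:
  p=24
  p=24, num=29

Final answer: 29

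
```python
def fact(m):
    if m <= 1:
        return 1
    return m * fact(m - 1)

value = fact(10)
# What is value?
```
Call trace:
fact(m=10)
  fact(m=9)
    fact(m=8)
      fact(m=7)
        fact(m=6)
          fact(m=5)
            fact(m=4)
              fact(m=3)
                fact(m=2)
                  fact(m=1)
                  -> return 1
                -> return 2
              -> return 6
            -> return 24
          -> return 120
        -> return 720
      -> return 5040
    -> return 40320
  -> return 362880
-> return 3628800

Final answer: 3628800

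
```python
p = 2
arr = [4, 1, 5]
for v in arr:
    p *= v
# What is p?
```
Trace:
  p=2
  p=8, v=4
  p=8, v=1
  p=40, v=5

Final answer: 40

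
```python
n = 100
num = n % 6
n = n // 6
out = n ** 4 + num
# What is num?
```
Trace:
  n=100
  n=100, num=4
  n=16, num=4
  n=16, num=4, out=65540

Final answer: 4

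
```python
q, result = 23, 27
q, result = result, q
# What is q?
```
Trace:
  q=23, result=27
  q=27, result=23

Final answer: 27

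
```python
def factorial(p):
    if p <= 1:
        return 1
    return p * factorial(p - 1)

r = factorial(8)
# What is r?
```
Call trace:
factorial(p=8)
  factorial(p=7)
    factorial(p=6)
      factorial(p=5)
        factorial(p=4)
          factorial(p=3)
            factorial(p=2)
              factorial(p=1)
              -> return 1
            -> return 2
          -> return 6
        -> return 24
      -> return 120
    -> return 720
  -> return 5040
-> return 40320

Final answer: 40320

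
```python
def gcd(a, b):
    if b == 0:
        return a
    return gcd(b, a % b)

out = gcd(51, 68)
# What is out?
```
Call trace:
gcd(a=51, b=68)
  gcd(a=68, b=51)
    gcd(a=51, b=17)
      gcd(a=17, b=0)
      -> return 17
    -> return 17
  -> return 17
-> return 17

Final answer: 17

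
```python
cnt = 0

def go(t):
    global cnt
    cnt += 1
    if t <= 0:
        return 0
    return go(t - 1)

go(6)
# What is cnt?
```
Call trace:
go(t=6)
  go(t=5)
    go(t=4)
      go(t=3)
        go(t=2)
          go(t=1)
            go(t=0)
            -> return 0
          -> return 0
        -> return 0
      -> return 0
    -> return 0
  -> return 0
-> return 0

cnt is incremented once per call. go is entered once for each t = 6, 5, 4, 3, 2, 1, 0 (the t <= 0 call returns without recursing), i.e. 6 + 1 calls.
cnt = 7

Final answer: 7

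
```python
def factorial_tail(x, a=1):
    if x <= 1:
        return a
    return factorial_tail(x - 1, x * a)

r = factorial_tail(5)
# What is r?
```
Call trace:
factorial_tail(x=5, a=1)
  factorial_tail(x=4, a=5)
    factorial_tail(x=3, a=20)
      factorial_tail(x=2, a=60)
        factorial_tail(x=1, a=120)
        -> return 120
      -> return 120
    -> return 120
  -> return 120
-> return 120

Final answer: 120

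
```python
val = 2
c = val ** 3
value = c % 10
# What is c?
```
Trace:
  val=2
  val=2, c=8
  val=2, c=8, value=8

Final answer: 8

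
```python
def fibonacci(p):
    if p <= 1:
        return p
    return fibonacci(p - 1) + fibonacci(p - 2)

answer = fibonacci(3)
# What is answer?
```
Call trace:
fibonacci(p=3)
  fibonacci(p=2)
    fibonacci(p=1)
    -> return 1
    fibonacci(p=0)
    -> return 0
  -> return 1
  fibonacci(p=1)
  -> return 1
-> return 2

Final answer: 2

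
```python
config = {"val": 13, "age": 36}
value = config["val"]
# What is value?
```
Trace:
  config={'val': 13, 'age': 36}
  config={'val': 13, 'age': 36}, value=13

Final answer: 13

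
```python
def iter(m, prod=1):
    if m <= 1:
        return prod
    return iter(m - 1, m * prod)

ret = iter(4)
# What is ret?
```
Call trace:
iter(m=4, prod=1)
  iter(m=3, prod=4)
    iter(m=2, prod=12)
      iter(m=1, prod=24)
      -> return 24
    -> return 24
  -> return 24
-> return 24

Final answer: 24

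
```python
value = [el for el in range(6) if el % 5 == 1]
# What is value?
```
Trace:
  el=0
  el=1
  el=2
  el=3
  el=4
  el=5
  value=[1]

Final answer: [1]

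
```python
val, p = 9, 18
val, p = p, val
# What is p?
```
Trace:
  val=9, p=18
  val=18, p=9

Final answer: 9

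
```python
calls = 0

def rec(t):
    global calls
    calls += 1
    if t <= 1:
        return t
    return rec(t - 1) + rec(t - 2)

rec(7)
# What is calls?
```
Call trace (a repeated sub-call is expanded the first time; later identical calls just restate its return value):
rec(t=7)
  rec(t=6)
    rec(t=5)
      rec(t=4)
        rec(t=3)
          rec(t=2)
            rec(t=1)
            -> return 1
            rec(t=0)
            -> return 0
          -> return 1
          rec(t=1)
          -> return 1
        -> return 2
        rec(t=2) -> return 1  (same call as traced above)
      -> return 3
      rec(t=3) -> return 2  (same call as traced above)
    -> return 5
    rec(t=4) -> return 3  (same call as traced above)
  -> return 8
  rec(t=5) -> return 5  (same call as traced above)
-> return 13

calls is incremented once per call, so count the calls in each subtree. Let C(t) = number of calls made by rec(t).
C(0) = C(1) = 1 (base case, no recursion); C(t) = 1 + C(t - 1) + C(t - 2) otherwise.
C(2) = 1 + C(1) + C(0) = 1 + 1 + 1 = 3
C(3) = 1 + C(2) + C(1) = 1 + 3 + 1 = 5
C(4) = 1 + C(3) + C(2) = 1 + 5 + 3 = 9
C(5) = 1 + C(4) + C(3) = 1 + 9 + 5 = 15
C(6) = 1 + C(5) + C(4) = 1 + 15 + 9 = 25
C(7) = 1 + C(6) + C(5) = 1 + 25 + 15 = 41
calls = C(7) = 41

Final answer: 41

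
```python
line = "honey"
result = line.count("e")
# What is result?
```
Trace:
  line='honey'
  line='honey', result=1

Final answer: 1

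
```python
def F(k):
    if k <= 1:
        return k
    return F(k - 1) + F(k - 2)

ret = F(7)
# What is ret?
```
Call trace (a repeated sub-call is expanded the first time; later identical calls just restate its return value):
F(k=7)
  F(k=6)
    F(k=5)
      F(k=4)
        F(k=3)
          F(k=2)
            F(k=1)
            -> return 1
            F(k=0)
            -> return 0
          -> return 1
          F(k=1)
          -> return 1
        -> return 2
        F(k=2) -> return 1  (same call as traced above)
      -> return 3
      F(k=3) -> return 2  (same call as traced above)
    -> return 5
    F(k=4) -> return 3  (same call as traced above)
  -> return 8
  F(k=5) -> return 5  (same call as traced above)
-> return 13

Final answer: 13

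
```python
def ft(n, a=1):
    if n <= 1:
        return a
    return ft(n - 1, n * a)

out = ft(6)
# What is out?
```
Call trace:
ft(n=6, a=1)
  ft(n=5, a=6)
    ft(n=4, a=30)
      ft(n=3, a=120)
        ft(n=2, a=360)
          ft(n=1, a=720)
          -> return 720
        -> return 720
      -> return 720
    -> return 720
  -> return 720
-> return 720

Final answer: 720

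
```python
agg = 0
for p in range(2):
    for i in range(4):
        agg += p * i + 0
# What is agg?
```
Trace:
  agg=0
  agg=0, p=0, i=0
  agg=0, p=0, i=1
  agg=0, p=0, i=2
  agg=0, p=0, i=3
  agg=0, p=1, i=0
  agg=1, p=1, i=1
  agg=3, p=1, i=2
  agg=6, p=1, i=3

Final answer: 6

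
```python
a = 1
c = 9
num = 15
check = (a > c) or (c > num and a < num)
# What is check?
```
Trace:
  a=1
  a=1, c=9
  a=1, c=9, num=15
  a=1, c=9, num=15, check=False

Final answer: False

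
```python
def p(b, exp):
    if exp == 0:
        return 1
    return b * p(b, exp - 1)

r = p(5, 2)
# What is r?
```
Call trace:
p(b=5, exp=2)
  p(b=5, exp=1)
    p(b=5, exp=0)
    -> return 1
  -> return 5
-> return 25

Final answer: 25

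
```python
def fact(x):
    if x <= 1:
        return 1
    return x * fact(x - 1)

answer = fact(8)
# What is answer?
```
Call trace:
fact(x=8)
  fact(x=7)
    fact(x=6)
      fact(x=5)
        fact(x=4)
          fact(x=3)
            fact(x=2)
              fact(x=1)
              -> return 1
            -> return 2
          -> return 6
        -> return 24
      -> return 120
    -> return 720
  -> return 5040
-> return 40320

Final answer: 40320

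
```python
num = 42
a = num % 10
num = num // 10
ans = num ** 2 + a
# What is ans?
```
Trace:
  num=42
  num=42, a=2
  num=4, a=2
  num=4, a=2, ans=18

Final answer: 18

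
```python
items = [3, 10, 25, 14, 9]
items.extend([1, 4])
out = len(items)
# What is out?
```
Trace:
  items=[3, 10, 25, 14, 9]
  items=[3, 10, 25, 14, 9, 1, 4]
  items=[3, 10, 25, 14, 9, 1, 4], out=7

Final answer: 7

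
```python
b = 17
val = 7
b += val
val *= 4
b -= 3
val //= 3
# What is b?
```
Trace:
  b=17
  b=17, val=7
  b=24, val=7
  b=24, val=28
  b=21, val=28
  b=21, val=9

Final answer: 21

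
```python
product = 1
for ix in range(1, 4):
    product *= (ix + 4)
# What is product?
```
Trace:
  product=1
  product=5, ix=1
  product=30, ix=2
  product=210, ix=3

Final answer: 210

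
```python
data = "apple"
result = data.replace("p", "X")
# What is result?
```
Trace:
  data='apple'
  data='apple', result='aXXle'

Final answer: 'aXXle'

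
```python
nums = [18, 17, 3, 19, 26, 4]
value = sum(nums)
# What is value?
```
Trace:
  nums=[18, 17, 3, 19, 26, 4]
  nums=[18, 17, 3, 19, 26, 4], value=87

Final answer: 87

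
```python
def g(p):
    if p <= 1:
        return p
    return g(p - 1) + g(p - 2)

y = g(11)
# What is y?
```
Call trace (a repeated sub-call is expanded the first time; later identical calls just restate its return value):
g(p=11)
  g(p=10)
    g(p=9)
      g(p=8)
        g(p=7)
          g(p=6)
            g(p=5)
              g(p=4)
                g(p=3)
                  g(p=2)
                    g(p=1)
                    -> return 1
                    g(p=0)
                    -> return 0
                  -> return 1
                  g(p=1)
                  -> return 1
                -> return 2
                g(p=2) -> return 1  (same call as traced above)
              -> return 3
              g(p=3) -> return 2  (same call as traced above)
            -> return 5
            g(p=4) -> return 3  (same call as traced above)
          -> return 8
          g(p=5) -> return 5  (same call as traced above)
        -> return 13
        g(p=6) -> return 8  (same call as traced above)
      -> return 21
      g(p=7) -> return 13  (same call as traced above)
    -> return 34
    g(p=8) -> return 21  (same call as traced above)
  -> return 55
  g(p=9) -> return 34  (same call as traced above)
-> return 89

Final answer: 89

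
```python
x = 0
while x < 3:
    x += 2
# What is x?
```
Trace:
  x=0
  x=2
  x=4

Final answer: 4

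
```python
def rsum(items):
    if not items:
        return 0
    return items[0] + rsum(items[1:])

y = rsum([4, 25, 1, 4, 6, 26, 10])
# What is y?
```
Call trace:
rsum(items=[4, 25, 1, 4, 6, 26, 10])
  rsum(items=[25, 1, 4, 6, 26, 10])
    rsum(items=[1, 4, 6, 26, 10])
      rsum(items=[4, 6, 26, 10])
        rsum(items=[6, 26, 10])
          rsum(items=[26, 10])
            rsum(items=[10])
              rsum(items=[])
              -> return 0
            -> return 10
          -> return 36
        -> return 42
      -> return 46
    -> return 47
  -> return 72
-> return 76

Final answer: 76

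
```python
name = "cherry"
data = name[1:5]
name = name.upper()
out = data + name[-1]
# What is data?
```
Trace:
  name='cherry'
  name='cherry', data='herr'
  name='CHERRY', data='herr'
  name='CHERRY', data='herr', out='herrY'

Final answer: 'herr'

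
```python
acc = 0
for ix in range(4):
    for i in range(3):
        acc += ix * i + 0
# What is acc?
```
Trace:
  acc=0
  acc=0, ix=0, i=0
  acc=0, ix=0, i=1
  acc=0, ix=0, i=2
  acc=0, ix=1, i=0
  acc=1, ix=1, i=1
  acc=3, ix=1, i=2
  acc=3, ix=2, i=0
  acc=5, ix=2, i=1
  acc=9, ix=2, i=2
  acc=9, ix=3, i=0
  acc=12, ix=3, i=1
  acc=18, ix=3, i=2

Final answer: 18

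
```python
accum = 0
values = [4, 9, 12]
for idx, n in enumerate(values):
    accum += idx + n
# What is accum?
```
Trace:
  accum=0
  accum=4, idx=0, n=4
  accum=14, idx=1, n=9
  accum=28, idx=2, n=12

Final answer: 28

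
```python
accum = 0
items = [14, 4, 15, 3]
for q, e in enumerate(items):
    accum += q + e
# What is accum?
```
Trace:
  accum=0
  accum=14, q=0, e=14
  accum=19, q=1, e=4
  accum=36, q=2, e=15
  accum=42, q=3, e=3

Final answer: 42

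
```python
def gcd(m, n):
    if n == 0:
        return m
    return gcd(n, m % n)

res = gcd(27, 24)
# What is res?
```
Call trace:
gcd(m=27, n=24)
  gcd(m=24, n=3)
    gcd(m=3, n=0)
    -> return 3
  -> return 3
-> return 3

Final answer: 3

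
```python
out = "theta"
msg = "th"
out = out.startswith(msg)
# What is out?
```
Trace:
  out='theta'
  out='theta', msg='th'
  out=True, msg='th'

Final answer: True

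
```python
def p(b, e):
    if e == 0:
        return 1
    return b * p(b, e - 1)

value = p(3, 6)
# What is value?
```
Call trace:
p(b=3, e=6)
  p(b=3, e=5)
    p(b=3, e=4)
      p(b=3, e=3)
        p(b=3, e=2)
          p(b=3, e=1)
            p(b=3, e=0)
            -> return 1
          -> return 3
        -> return 9
      -> return 27
    -> return 81
  -> return 243
-> return 729

Final answer: 729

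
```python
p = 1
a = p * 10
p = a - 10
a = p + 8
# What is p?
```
Trace:
  p=1
  p=1, a=10
  p=0, a=10
  p=0, a=8

Final answer: 0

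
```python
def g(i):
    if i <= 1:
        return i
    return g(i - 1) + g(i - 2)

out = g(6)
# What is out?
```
Call trace (a repeated sub-call is expanded the first time; later identical calls just restate its return value):
g(i=6)
  g(i=5)
    g(i=4)
      g(i=3)
        g(i=2)
          g(i=1)
          -> return 1
          g(i=0)
          -> return 0
        -> return 1
        g(i=1)
        -> return 1
      -> return 2
      g(i=2) -> return 1  (same call as traced above)
    -> return 3
    g(i=3) -> return 2  (same call as traced above)
  -> return 5
  g(i=4) -> return 3  (same call as traced above)
-> return 8

Final answer: 8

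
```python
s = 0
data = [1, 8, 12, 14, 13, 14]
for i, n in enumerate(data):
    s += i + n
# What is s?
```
Trace:
  s=0
  s=1, i=0, n=1
  s=10, i=1, n=8
  s=24, i=2, n=12
  s=41, i=3, n=14
  s=58, i=4, n=13
  s=77, i=5, n=14

Final answer: 77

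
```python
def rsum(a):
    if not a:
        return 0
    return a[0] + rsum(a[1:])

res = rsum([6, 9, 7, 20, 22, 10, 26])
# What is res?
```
Call trace:
rsum(a=[6, 9, 7, 20, 22, 10, 26])
  rsum(a=[9, 7, 20, 22, 10, 26])
    rsum(a=[7, 20, 22, 10, 26])
      rsum(a=[20, 22, 10, 26])
        rsum(a=[22, 10, 26])
          rsum(a=[10, 26])
            rsum(a=[26])
              rsum(a=[])
              -> return 0
            -> return 26
          -> return 36
        -> return 58
      -> return 78
    -> return 85
  -> return 94
-> return 100

Final answer: 100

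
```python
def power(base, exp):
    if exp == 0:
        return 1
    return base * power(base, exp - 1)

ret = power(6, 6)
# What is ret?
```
Call trace:
power(base=6, exp=6)
  power(base=6, exp=5)
    power(base=6, exp=4)
      power(base=6, exp=3)
        power(base=6, exp=2)
          power(base=6, exp=1)
            power(base=6, exp=0)
            -> return 1
          -> return 6
        -> return 36
      -> return 216
    -> return 1296
  -> return 7776
-> return 46656

Final answer: 46656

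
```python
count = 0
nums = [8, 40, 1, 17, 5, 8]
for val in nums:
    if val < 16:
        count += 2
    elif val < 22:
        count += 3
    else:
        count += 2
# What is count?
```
Trace:
  count=0
  count=2, val=8
  count=4, val=40
  count=6, val=1
  count=9, val=17
  count=11, val=5
  count=13, val=8

Final answer: 13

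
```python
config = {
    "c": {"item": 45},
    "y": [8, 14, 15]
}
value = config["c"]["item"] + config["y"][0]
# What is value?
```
Trace:
  config={'c': {'item': 45}, 'y': [8, 14, 15]}
  config={'c': {'item': 45}, 'y': [8, 14, 15]}, value=53

Final answer: 53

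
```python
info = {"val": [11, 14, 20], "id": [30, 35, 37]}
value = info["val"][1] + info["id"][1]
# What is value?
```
Trace:
  info={'val': [11, 14, 20], 'id': [30, 35, 37]}
  info={'val': [11, 14, 20], 'id': [30, 35, 37]}, value=49

Final answer: 49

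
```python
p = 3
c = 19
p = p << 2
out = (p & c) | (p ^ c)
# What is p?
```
Trace:
  p=3
  p=3, c=19
  p=12, c=19
  p=12, c=19, out=31

Final answer: 12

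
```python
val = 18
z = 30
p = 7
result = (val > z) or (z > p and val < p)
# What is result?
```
Trace:
  val=18
  val=18, z=30
  val=18, z=30, p=7
  val=18, z=30, p=7, result=False

Final answer: False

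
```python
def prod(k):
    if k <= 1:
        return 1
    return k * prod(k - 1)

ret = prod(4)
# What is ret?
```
Call trace:
prod(k=4)
  prod(k=3)
    prod(k=2)
      prod(k=1)
      -> return 1
    -> return 2
  -> return 6
-> return 24

Final answer: 24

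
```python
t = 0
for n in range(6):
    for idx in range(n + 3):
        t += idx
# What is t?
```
Trace:
  t=0
  t=0, n=0, idx=0
  t=1, n=0, idx=1
  t=3, n=0, idx=2
  t=3, n=1, idx=0
  t=4, n=1, idx=1
  t=6, n=1, idx=2
  t=9, n=1, idx=3
  t=9, n=2, idx=0
  t=10, n=2, idx=1
  t=12, n=2, idx=2
  t=15, n=2, idx=3
  t=19, n=2, idx=4
  t=19, n=3, idx=0
  t=20, n=3, idx=1
  t=22, n=3, idx=2
  t=25, n=3, idx=3
  t=29, n=3, idx=4
  t=34, n=3, idx=5
  t=34, n=4, idx=0
  t=35, n=4, idx=1
  t=37, n=4, idx=2
  t=40, n=4, idx=3
  t=44, n=4, idx=4
  t=49, n=4, idx=5
  t=55, n=4, idx=6
  t=55, n=5, idx=0
  t=56, n=5, idx=1
  t=58, n=5, idx=2
  t=61, n=5, idx=3
  t=65, n=5, idx=4
  t=70, n=5, idx=5
  t=76, n=5, idx=6
  t=83, n=5, idx=7

Final answer: 83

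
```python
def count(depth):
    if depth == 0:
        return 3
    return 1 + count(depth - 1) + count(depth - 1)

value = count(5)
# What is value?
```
Call trace (a repeated sub-call is expanded the first time; later identical calls just restate its return value):
count(depth=5)
  count(depth=4)
    count(depth=3)
      count(depth=2)
        count(depth=1)
          count(depth=0)
          -> return 3
          count(depth=0)
          -> return 3
        -> return 7
        count(depth=1) -> return 7  (same call as traced above)
      -> return 15
      count(depth=2) -> return 15  (same call as traced above)
    -> return 31
    count(depth=3) -> return 31  (same call as traced above)
  -> return 63
  count(depth=4) -> return 63  (same call as traced above)
-> return 127

Final answer: 127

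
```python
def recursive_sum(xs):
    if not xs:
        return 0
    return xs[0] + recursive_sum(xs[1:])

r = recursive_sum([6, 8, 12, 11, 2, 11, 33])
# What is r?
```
Call trace:
recursive_sum(xs=[6, 8, 12, 11, 2, 11, 33])
  recursive_sum(xs=[8, 12, 11, 2, 11, 33])
    recursive_sum(xs=[12, 11, 2, 11, 33])
      recursive_sum(xs=[11, 2, 11, 33])
        recursive_sum(xs=[2, 11, 33])
          recursive_sum(xs=[11, 33])
            recursive_sum(xs=[33])
              recursive_sum(xs=[])
              -> return 0
            -> return 33
          -> return 44
        -> return 46
      -> return 57
    -> return 69
  -> return 77
-> return 83

Final answer: 83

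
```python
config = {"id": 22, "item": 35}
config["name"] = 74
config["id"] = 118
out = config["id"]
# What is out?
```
Trace:
  config={'id': 22, 'item': 35}
  config={'id': 22, 'item': 35, 'name': 74}
  config={'id': 118, 'item': 35, 'name': 74}
  config={'id': 118, 'item': 35, 'name': 74}, out=118

Final answer: 118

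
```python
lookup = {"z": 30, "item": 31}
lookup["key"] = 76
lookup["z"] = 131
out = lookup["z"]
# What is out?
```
Trace:
  lookup={'z': 30, 'item': 31}
  lookup={'z': 30, 'item': 31, 'key': 76}
  lookup={'z': 131, 'item': 31, 'key': 76}
  lookup={'z': 131, 'item': 31, 'key': 76}, out=131

Final answer: 131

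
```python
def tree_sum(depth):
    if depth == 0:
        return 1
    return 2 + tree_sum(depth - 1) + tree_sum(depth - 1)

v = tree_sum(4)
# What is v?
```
Call trace (a repeated sub-call is expanded the first time; later identical calls just restate its return value):
tree_sum(depth=4)
  tree_sum(depth=3)
    tree_sum(depth=2)
      tree_sum(depth=1)
        tree_sum(depth=0)
        -> return 1
        tree_sum(depth=0)
        -> return 1
      -> return 4
      tree_sum(depth=1) -> return 4  (same call as traced above)
    -> return 10
    tree_sum(depth=2) -> return 10  (same call as traced above)
  -> return 22
  tree_sum(depth=3) -> return 22  (same call as traced above)
-> return 46

Final answer: 46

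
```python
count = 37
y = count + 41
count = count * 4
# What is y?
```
Trace:
  count=37
  count=37, y=78
  count=148, y=78

Final answer: 78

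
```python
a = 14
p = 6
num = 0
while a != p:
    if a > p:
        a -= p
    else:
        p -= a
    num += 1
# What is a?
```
Trace:
  a=14
  a=14, p=6
  a=14, p=6, num=0
  a=8, p=6, num=1
  a=2, p=6, num=2
  a=2, p=4, num=3
  a=2, p=2, num=4

Final answer: 2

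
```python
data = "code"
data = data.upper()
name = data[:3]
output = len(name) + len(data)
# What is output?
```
Trace:
  data='code'
  data='CODE'
  data='CODE', name='COD'
  data='CODE', name='COD', output=7

Final answer: 7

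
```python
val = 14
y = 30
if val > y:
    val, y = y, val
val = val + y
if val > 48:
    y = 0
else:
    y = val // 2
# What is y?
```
Trace:
  val=14
  val=14, y=30
  val=14, y=30
  val=44, y=30
  val=44, y=22

Final answer: 22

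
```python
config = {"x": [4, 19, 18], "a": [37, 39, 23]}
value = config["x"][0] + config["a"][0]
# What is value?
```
Trace:
  config={'x': [4, 19, 18], 'a': [37, 39, 23]}
  config={'x': [4, 19, 18], 'a': [37, 39, 23]}, value=41

Final answer: 41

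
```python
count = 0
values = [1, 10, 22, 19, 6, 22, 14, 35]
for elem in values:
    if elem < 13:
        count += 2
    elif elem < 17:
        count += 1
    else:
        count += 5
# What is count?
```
Trace:
  count=0
  count=2, elem=1
  count=4, elem=10
  count=9, elem=22
  count=14, elem=19
  count=16, elem=6
  count=21, elem=22
  count=22, elem=14
  count=27, elem=35

Final answer: 27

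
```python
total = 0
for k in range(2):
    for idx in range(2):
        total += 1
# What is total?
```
Trace:
  total=0
  total=1, k=0, idx=0
  total=2, k=0, idx=1
  total=3, k=1, idx=0
  total=4, k=1, idx=1

Final answer: 4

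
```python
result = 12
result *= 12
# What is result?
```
Trace:
  result=12
  result=144

Final answer: 144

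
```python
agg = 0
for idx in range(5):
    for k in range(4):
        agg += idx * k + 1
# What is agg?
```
Trace:
  agg=0
  agg=1, idx=0, k=0
  agg=2, idx=0, k=1
  agg=3, idx=0, k=2
  agg=4, idx=0, k=3
  agg=5, idx=1, k=0
  agg=7, idx=1, k=1
  agg=10, idx=1, k=2
  agg=14, idx=1, k=3
  agg=15, idx=2, k=0
  agg=18, idx=2, k=1
  agg=23, idx=2, k=2
  agg=30, idx=2, k=3
  agg=31, idx=3, k=0
  agg=35, idx=3, k=1
  agg=42, idx=3, k=2
  agg=52, idx=3, k=3
  agg=53, idx=4, k=0
  agg=58, idx=4, k=1
  agg=67, idx=4, k=2
  agg=80, idx=4, k=3

Final answer: 80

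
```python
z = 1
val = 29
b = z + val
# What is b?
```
Trace:
  z=1
  z=1, val=29
  z=1, val=29, b=30

Final answer: 30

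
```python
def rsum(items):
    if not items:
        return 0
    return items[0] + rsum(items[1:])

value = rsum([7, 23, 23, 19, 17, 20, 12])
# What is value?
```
Call trace:
rsum(items=[7, 23, 23, 19, 17, 20, 12])
  rsum(items=[23, 23, 19, 17, 20, 12])
    rsum(items=[23, 19, 17, 20, 12])
      rsum(items=[19, 17, 20, 12])
        rsum(items=[17, 20, 12])
          rsum(items=[20, 12])
            rsum(items=[12])
              rsum(items=[])
              -> return 0
            -> return 12
          -> return 32
        -> return 49
      -> return 68
    -> return 91
  -> return 114
-> return 121

Final answer: 121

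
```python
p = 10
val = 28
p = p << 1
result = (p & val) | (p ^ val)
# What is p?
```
Trace:
  p=10
  p=10, val=28
  p=20, val=28
  p=20, val=28, result=28

Final answer: 20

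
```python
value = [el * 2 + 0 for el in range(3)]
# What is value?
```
Trace:
  el=0
  el=1
  el=2
  value=[0, 2, 4]

Final answer: [0, 2, 4]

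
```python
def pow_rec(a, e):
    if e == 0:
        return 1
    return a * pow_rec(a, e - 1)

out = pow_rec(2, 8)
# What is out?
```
Call trace:
pow_rec(a=2, e=8)
  pow_rec(a=2, e=7)
    pow_rec(a=2, e=6)
      pow_rec(a=2, e=5)
        pow_rec(a=2, e=4)
          pow_rec(a=2, e=3)
            pow_rec(a=2, e=2)
              pow_rec(a=2, e=1)
                pow_rec(a=2, e=0)
                -> return 1
              -> return 2
            -> return 4
          -> return 8
        -> return 16
      -> return 32
    -> return 64
  -> return 128
-> return 256

Final answer: 256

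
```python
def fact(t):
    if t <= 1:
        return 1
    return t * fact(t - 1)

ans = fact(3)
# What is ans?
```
Call trace:
fact(t=3)
  fact(t=2)
    fact(t=1)
    -> return 1
  -> return 2
-> return 6

Final answer: 6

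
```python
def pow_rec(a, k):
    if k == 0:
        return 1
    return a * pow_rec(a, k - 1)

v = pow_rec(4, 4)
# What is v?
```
Call trace:
pow_rec(a=4, k=4)
  pow_rec(a=4, k=3)
    pow_rec(a=4, k=2)
      pow_rec(a=4, k=1)
        pow_rec(a=4, k=0)
        -> return 1
      -> return 4
    -> return 16
  -> return 64
-> return 256

Final answer: 256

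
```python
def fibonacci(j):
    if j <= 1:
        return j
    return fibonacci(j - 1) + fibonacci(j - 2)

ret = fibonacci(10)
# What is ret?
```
Call trace (a repeated sub-call is expanded the first time; later identical calls just restate its return value):
fibonacci(j=10)
  fibonacci(j=9)
    fibonacci(j=8)
      fibonacci(j=7)
        fibonacci(j=6)
          fibonacci(j=5)
            fibonacci(j=4)
              fibonacci(j=3)
                fibonacci(j=2)
                  fibonacci(j=1)
                  -> return 1
                  fibonacci(j=0)
                  -> return 0
                -> return 1
                fibonacci(j=1)
                -> return 1
              -> return 2
              fibonacci(j=2) -> return 1  (same call as traced above)
            -> return 3
            fibonacci(j=3) -> return 2  (same call as traced above)
          -> return 5
          fibonacci(j=4) -> return 3  (same call as traced above)
        -> return 8
        fibonacci(j=5) -> return 5  (same call as traced above)
      -> return 13
      fibonacci(j=6) -> return 8  (same call as traced above)
    -> return 21
    fibonacci(j=7) -> return 13  (same call as traced above)
  -> return 34
  fibonacci(j=8) -> return 21  (same call as traced above)
-> return 55

Final answer: 55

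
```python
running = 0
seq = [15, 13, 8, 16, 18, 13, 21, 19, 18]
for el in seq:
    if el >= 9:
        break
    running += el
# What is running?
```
Trace:
  running=0
  running=0, el=15

Final answer: 0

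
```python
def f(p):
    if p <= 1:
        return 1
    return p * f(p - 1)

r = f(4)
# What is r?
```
Call trace:
f(p=4)
  f(p=3)
    f(p=2)
      f(p=1)
      -> return 1
    -> return 2
  -> return 6
-> return 24

Final answer: 24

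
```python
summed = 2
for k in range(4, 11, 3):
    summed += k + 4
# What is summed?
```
Trace:
  summed=2
  summed=10, k=4
  summed=21, k=7
  summed=35, k=10

Final answer: 35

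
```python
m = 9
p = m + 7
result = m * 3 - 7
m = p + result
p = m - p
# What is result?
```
Trace:
  m=9
  m=9, p=16
  m=9, p=16, result=20
  m=36, p=16, result=20
  m=36, p=20, result=20

Final answer: 20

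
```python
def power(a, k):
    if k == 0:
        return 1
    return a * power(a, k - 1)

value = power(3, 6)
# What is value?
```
Call trace:
power(a=3, k=6)
  power(a=3, k=5)
    power(a=3, k=4)
      power(a=3, k=3)
        power(a=3, k=2)
          power(a=3, k=1)
            power(a=3, k=0)
            -> return 1
          -> return 3
        -> return 9
      -> return 27
    -> return 81
  -> return 243
-> return 729

Final answer: 729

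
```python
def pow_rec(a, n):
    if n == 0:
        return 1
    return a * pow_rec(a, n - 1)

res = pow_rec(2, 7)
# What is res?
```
Call trace:
pow_rec(a=2, n=7)
  pow_rec(a=2, n=6)
    pow_rec(a=2, n=5)
      pow_rec(a=2, n=4)
        pow_rec(a=2, n=3)
          pow_rec(a=2, n=2)
            pow_rec(a=2, n=1)
              pow_rec(a=2, n=0)
              -> return 1
            -> return 2
          -> return 4
        -> return 8
      -> return 16
    -> return 32
  -> return 64
-> return 128

Final answer: 128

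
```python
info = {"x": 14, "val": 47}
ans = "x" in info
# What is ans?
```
Trace:
  info={'x': 14, 'val': 47}
  info={'x': 14, 'val': 47}, ans=True

Final answer: True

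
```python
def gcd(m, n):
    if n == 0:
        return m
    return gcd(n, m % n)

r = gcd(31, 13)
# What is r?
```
Call trace:
gcd(m=31, n=13)
  gcd(m=13, n=5)
    gcd(m=5, n=3)
      gcd(m=3, n=2)
        gcd(m=2, n=1)
          gcd(m=1, n=0)
          -> return 1
        -> return 1
      -> return 1
    -> return 1
  -> return 1
-> return 1

Final answer: 1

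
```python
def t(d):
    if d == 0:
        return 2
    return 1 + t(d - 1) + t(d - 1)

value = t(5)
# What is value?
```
Call trace (a repeated sub-call is expanded the first time; later identical calls just restate its return value):
t(d=5)
  t(d=4)
    t(d=3)
      t(d=2)
        t(d=1)
          t(d=0)
          -> return 2
          t(d=0)
          -> return 2
        -> return 5
        t(d=1) -> return 5  (same call as traced above)
      -> return 11
      t(d=2) -> return 11  (same call as traced above)
    -> return 23
    t(d=3) -> return 23  (same call as traced above)
  -> return 47
  t(d=4) -> return 47  (same call as traced above)
-> return 95

Final answer: 95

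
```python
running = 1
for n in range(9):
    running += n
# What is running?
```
Trace:
  running=1
  running=1, n=0
  running=2, n=1
  running=4, n=2
  running=7, n=3
  running=11, n=4
  running=16, n=5
  running=22, n=6
  running=29, n=7
  running=37, n=8

Final answer: 37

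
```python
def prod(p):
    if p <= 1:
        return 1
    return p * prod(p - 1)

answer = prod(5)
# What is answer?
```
Call trace:
prod(p=5)
  prod(p=4)
    prod(p=3)
      prod(p=2)
        prod(p=1)
        -> return 1
      -> return 2
    -> return 6
  -> return 24
-> return 120

Final answer: 120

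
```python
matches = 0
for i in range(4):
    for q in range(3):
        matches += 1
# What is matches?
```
Trace:
  matches=0
  matches=1, i=0, q=0
  matches=2, i=0, q=1
  matches=3, i=0, q=2
  matches=4, i=1, q=0
  matches=5, i=1, q=1
  matches=6, i=1, q=2
  matches=7, i=2, q=0
  matches=8, i=2, q=1
  matches=9, i=2, q=2
  matches=10, i=3, q=0
  matches=11, i=3, q=1
  matches=12, i=3, q=2

Final answer: 12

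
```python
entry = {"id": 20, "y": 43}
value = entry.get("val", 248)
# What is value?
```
Trace:
  entry={'id': 20, 'y': 43}
  entry={'id': 20, 'y': 43}, value=248

Final answer: 248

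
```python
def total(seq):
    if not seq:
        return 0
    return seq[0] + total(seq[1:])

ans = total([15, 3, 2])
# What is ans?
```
Call trace:
total(seq=[15, 3, 2])
  total(seq=[3, 2])
    total(seq=[2])
      total(seq=[])
      -> return 0
    -> return 2
  -> return 5
-> return 20

Final answer: 20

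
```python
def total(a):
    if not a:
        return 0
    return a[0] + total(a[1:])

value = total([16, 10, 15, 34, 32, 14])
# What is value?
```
Call trace:
total(a=[16, 10, 15, 34, 32, 14])
  total(a=[10, 15, 34, 32, 14])
    total(a=[15, 34, 32, 14])
      total(a=[34, 32, 14])
        total(a=[32, 14])
          total(a=[14])
            total(a=[])
            -> return 0
          -> return 14
        -> return 46
      -> return 80
    -> return 95
  -> return 105
-> return 121

Final answer: 121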